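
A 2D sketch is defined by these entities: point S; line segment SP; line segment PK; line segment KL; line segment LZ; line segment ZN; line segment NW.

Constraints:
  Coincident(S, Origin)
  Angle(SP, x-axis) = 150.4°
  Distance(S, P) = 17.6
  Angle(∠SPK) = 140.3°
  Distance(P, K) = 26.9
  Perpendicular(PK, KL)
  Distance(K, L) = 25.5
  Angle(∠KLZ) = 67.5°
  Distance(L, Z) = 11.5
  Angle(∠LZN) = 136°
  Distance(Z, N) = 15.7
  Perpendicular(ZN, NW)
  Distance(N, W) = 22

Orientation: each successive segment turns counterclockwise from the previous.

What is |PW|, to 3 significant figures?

30.3

S is at the origin; SP runs at 150.4° with length 17.6, so P = (-15.3, 8.69). ∠SPK = 140.3° gives PK at -170° from the x-axis; with |PK| = 26.9, K = (-41.8, 3.98). PK is perpendicular to KL, so KL runs at -79.9°; with |KL| = 25.5, L = (-37.3, -21.1). ∠KLZ = 67.5° gives LZ at 32.6° from the x-axis; with |LZ| = 11.5, Z = (-27.6, -14.9). ∠LZN = 136.0° gives ZN at 76.6° from the x-axis; with |ZN| = 15.7, N = (-24.0, 0.340). ZN is perpendicular to NW, so NW runs at 167°; with |NW| = 22.0, W = (-45.4, 5.44). Then |PW| = |W − P| = 30.3.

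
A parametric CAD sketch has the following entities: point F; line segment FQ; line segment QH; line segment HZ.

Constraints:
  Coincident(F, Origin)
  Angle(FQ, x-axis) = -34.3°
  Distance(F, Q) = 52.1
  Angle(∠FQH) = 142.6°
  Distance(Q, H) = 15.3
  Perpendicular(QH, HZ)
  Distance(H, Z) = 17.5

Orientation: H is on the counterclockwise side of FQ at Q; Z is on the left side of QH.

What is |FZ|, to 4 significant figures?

58.43

∠FQH = 142.6°, so QH runs at -34.3° + (180° − 142.6°) = 3.100° from the x-axis; with |QH| = 15.3, H = Q + 15.3·(cos 3.100°, sin 3.100°) = (58.32, -28.53). QH ⟂ HZ; with |HZ| = 17.5 on the left of QH, Z = H + 17.5·(-0.05408, 0.9985) = (57.37, -11.06). Then |FZ| = |Z − F| = 58.43.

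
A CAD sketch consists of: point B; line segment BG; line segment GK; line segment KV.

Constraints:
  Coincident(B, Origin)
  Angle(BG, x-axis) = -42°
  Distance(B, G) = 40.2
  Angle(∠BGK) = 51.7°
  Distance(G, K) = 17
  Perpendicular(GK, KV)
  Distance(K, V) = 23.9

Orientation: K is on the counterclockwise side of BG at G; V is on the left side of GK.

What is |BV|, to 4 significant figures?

11.01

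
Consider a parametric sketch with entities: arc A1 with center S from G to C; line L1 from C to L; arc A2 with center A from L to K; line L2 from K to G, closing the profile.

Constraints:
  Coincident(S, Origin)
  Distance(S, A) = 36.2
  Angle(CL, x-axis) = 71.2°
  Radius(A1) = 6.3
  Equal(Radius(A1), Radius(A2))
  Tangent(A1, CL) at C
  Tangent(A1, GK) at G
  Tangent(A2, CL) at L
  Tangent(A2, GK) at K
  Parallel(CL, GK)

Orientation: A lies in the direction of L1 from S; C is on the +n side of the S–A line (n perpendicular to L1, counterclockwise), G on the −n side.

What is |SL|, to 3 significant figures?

36.7

The slot axis is L1's direction at 71.2°, so u = (cos 71.2°, sin 71.2°) = (0.322, 0.947) and n = (−sin 71.2°, cos 71.2°) = (-0.947, 0.322). S is at the origin and A lies 36.2 along u from S, so A = 36.2·u = (11.7, 34.3). Tangency of A1 to both parallel lines with radius 6.3 puts C and G at S ± 6.3·n: C = (-5.96, 2.03), G = (5.96, -2.03). Equal radii place L and K the same way about A: L = A + 6.3·n = (5.70, 36.3), K = A − 6.3·n = (17.6, 32.2). Then |SL| = |L − S| = 36.7.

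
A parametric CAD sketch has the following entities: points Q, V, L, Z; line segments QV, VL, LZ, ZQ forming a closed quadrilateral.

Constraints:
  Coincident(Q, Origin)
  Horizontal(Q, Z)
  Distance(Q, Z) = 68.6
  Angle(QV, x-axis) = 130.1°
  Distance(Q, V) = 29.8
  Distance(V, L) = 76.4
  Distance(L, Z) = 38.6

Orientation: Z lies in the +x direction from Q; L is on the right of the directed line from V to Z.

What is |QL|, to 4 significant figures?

47.41

Q is at the origin; QZ is horizontal with |QZ| = 68.6 and Z in +x, so Z = (68.6, 0). QV runs at 130.1° with |QV| = 29.8, so V = (-19.19, 22.79). L is determined by |VL| = 76.4 and |LZ| = 38.6 together: it lies at the intersection of circle(V, 76.4) and circle(Z, 38.6). With |VZ| = 90.71, the foot of the radical line on VZ is 69.31 from V and the perpendicular offset is √(76.4² − 69.31²) = 32.13. Taking the right-of-VZ solution: L = (39.82, -25.72).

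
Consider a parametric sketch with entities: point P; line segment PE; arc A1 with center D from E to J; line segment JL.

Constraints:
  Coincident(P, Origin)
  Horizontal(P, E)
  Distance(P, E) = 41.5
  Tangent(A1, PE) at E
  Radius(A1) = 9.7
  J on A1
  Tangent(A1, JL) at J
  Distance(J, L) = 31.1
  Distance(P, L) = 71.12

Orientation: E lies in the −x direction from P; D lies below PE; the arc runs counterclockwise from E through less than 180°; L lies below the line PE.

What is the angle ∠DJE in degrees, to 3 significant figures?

55.6°

P is at the origin; P and E share the same y with |PE| = 41.5 and E on the −x side, so E = (-41.5, 0.00). Tangency of A1 to PE means the radius DE is perpendicular to PE, so D = E + (0, -9.7) = (-41.5, -9.70). Since DJ ⟂ JL (tangency), |DL| = √(9.7² + 31.1²) = 32.6 regardless of where J sits on A1. So L lies on both circle(P, 71.12) and circle(D, 32.6); the below-PE intersection is L = (-61.8, -35.2). J is the foot of the tangent from L: J = (-50.5, -6.18).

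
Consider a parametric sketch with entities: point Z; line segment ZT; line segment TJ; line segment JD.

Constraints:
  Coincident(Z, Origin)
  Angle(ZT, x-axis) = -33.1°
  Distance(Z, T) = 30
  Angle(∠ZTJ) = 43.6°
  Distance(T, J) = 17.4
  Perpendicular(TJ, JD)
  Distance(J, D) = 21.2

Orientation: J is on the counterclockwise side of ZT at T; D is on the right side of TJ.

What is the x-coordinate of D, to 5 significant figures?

41.760

∠ZTJ = 43.6°, so TJ runs at -33.1° + (180° − 43.6°) = 103.30° from the x-axis; with |TJ| = 17.4, J = T + 17.4·(cos 103.30°, sin 103.30°) = (21.129, 0.55025). TJ ⟂ JD; with |JD| = 21.2 on the right of TJ, D = J + 21.2·(0.97318, 0.23005) = (41.760, 5.4273). So D.x = 41.760.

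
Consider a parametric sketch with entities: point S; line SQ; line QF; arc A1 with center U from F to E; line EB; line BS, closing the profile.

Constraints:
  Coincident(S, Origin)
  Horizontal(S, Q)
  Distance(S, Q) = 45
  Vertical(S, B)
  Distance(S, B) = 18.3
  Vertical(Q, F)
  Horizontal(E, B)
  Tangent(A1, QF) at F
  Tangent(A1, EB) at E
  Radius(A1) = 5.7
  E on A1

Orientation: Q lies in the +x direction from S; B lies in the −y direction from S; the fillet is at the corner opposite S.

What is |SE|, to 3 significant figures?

43.4

S is at the origin; S and Q share the same y with |SQ| = 45.0 and Q on the +x side, so Q = (45.0, 0.00). SB is vertical with |SB| = 18.3 and B on the −y side, so B = (0.00, -18.3). The virtual corner opposite S is at (45.0, -18.3). Since A1 is tangent to QF there, UF ⟂ QF and A1 meets EB tangentially, so UE is at right angles to EB, with radius 5.7, so the center U sits 5.7 in from both sides at U = (39.3, -12.6). That places the tangent points at F = (45.0, -12.6) on QF and E = (39.3, -18.3) on EB. Then |SE| = |E − S| = 43.4.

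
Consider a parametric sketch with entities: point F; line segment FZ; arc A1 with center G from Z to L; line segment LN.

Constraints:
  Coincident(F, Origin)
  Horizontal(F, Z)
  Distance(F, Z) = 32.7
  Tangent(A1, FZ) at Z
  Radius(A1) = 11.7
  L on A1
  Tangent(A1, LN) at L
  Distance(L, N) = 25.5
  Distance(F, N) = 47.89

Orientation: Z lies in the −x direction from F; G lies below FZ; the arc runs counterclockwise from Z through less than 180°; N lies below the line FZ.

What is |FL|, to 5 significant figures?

46.099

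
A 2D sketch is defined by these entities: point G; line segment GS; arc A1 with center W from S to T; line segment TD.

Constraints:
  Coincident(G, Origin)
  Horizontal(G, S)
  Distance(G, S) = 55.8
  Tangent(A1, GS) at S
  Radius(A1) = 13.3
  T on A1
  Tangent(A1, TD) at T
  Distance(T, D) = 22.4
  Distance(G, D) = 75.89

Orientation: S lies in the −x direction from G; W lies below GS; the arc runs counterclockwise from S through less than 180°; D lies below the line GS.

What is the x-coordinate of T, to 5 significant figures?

-68.992

Checks: |GS| = 55.80 ✓; ∠(WS, SG) = 90.00° ✓; |WT| = 13.30 ✓; ∠(WT, TD) = 90.00° ✓; |TD| = 22.40 ✓; |GD| = 75.89 ✓.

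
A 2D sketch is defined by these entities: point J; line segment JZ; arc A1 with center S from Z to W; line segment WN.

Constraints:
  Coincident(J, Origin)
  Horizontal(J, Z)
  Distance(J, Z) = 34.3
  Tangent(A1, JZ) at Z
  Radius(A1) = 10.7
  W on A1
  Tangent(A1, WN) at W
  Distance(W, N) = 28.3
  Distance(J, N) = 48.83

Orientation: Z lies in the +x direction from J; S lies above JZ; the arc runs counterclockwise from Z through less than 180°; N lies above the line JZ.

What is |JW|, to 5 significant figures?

46.309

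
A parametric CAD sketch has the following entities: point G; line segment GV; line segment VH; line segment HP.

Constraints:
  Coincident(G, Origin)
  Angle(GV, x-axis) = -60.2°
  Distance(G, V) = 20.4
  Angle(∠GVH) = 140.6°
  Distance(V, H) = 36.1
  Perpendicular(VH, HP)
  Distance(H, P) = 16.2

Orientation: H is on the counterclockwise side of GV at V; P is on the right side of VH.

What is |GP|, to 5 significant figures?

59.494

∠GVH = 140.6°, so VH runs at -60.2° + (180° − 140.6°) = -20.800° from the x-axis; with |VH| = 36.1, H = V + 36.1·(cos -20.800°, sin -20.800°) = (43.885, -30.522). VH is perpendicular to HP; with |HP| = 16.2 on the right of VH, P = H + 16.2·(-0.35511, -0.93483) = (38.133, -45.666). Then |GP| = |P − G| = 59.494.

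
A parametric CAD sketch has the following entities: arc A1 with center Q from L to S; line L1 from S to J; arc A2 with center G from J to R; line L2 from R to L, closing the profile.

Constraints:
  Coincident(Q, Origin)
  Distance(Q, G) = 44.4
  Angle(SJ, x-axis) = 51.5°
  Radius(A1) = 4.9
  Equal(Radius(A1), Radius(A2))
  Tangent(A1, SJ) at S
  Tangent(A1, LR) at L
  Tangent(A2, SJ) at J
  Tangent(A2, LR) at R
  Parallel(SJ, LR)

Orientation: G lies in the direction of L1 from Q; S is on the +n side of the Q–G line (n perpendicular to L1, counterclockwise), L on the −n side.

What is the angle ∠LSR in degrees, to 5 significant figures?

77.553°

The slot axis is L1's direction at 51.5°, so u = (cos 51.5°, sin 51.5°) = (0.62251, 0.78261) and n = (−sin 51.5°, cos 51.5°) = (-0.78261, 0.62251). Q is at the origin and G lies 44.4 along u from Q, so G = 44.4·u = (27.640, 34.748). Tangency of A1 to both parallel lines with radius 4.9 puts S and L at Q ± 4.9·n: S = (-3.8348, 3.0503), L = (3.8348, -3.0503). Equal radii place J and R the same way about G: J = G + 4.9·n = (23.805, 37.798), R = G − 4.9·n = (31.474, 31.697). Then cos ∠LSR = SL·SR / (|SL||SR|), giving 77.553°.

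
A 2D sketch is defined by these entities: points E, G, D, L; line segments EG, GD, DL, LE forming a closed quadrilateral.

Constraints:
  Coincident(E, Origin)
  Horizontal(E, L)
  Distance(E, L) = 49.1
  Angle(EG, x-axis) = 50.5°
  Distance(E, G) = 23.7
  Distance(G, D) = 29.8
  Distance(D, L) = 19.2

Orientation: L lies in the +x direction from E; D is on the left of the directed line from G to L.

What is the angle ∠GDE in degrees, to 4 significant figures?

21.81°

Checks: |EL| = 49.10 ✓; |EG| = 23.70 ✓; |GD| = 29.80 ✓; |DL| = 19.20 ✓.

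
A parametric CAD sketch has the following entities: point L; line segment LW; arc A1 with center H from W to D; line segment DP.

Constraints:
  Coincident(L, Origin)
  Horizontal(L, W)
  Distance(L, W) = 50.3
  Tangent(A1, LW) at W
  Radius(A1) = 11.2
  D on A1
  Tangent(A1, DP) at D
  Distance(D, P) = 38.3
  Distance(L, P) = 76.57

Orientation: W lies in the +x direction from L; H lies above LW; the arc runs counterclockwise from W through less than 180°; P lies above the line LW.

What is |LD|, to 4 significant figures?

62.67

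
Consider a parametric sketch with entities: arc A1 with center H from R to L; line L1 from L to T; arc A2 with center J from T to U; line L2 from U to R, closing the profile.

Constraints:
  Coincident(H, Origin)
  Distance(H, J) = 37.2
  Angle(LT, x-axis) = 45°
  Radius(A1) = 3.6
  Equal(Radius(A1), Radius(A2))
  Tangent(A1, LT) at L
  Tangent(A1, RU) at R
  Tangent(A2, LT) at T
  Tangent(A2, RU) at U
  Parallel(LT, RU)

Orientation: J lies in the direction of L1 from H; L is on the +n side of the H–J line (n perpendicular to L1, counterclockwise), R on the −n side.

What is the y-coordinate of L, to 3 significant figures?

2.55

H is at the origin and J lies 37.2 along u from H, so J = 37.2·u = (26.3, 26.3). Tangency of A1 to both parallel lines with radius 3.6 puts L and R at H ± 3.6·n: L = (-2.55, 2.55), R = (2.55, -2.55). So L.y = 2.55.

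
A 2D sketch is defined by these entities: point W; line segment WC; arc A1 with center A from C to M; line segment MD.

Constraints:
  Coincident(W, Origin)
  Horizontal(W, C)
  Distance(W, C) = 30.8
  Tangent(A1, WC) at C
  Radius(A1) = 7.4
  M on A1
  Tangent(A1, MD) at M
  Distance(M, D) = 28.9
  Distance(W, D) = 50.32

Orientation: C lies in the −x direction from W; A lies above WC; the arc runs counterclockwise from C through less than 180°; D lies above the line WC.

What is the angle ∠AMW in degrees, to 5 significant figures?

136.66°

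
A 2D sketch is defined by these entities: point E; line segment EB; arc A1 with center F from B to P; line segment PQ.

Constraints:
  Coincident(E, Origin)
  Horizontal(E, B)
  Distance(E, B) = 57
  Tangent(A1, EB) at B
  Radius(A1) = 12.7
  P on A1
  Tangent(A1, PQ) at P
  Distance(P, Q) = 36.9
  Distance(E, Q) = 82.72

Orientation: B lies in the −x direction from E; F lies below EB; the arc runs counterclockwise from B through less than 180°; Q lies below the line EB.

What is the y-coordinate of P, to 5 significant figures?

-14.201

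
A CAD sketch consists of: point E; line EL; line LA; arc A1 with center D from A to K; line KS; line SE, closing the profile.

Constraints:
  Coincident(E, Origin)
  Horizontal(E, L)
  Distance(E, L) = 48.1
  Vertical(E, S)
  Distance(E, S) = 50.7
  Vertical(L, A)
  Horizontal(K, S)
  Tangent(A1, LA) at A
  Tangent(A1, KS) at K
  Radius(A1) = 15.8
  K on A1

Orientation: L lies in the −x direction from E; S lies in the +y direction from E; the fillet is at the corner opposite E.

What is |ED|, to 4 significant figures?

47.55

E is at the origin; E and L share the same y with |EL| = 48.1 and L on the −x side, so L = (-48.10, 0.000). E and S share the same x with |ES| = 50.7 and S on the +y side, so S = (0.000, 50.70). The virtual corner opposite E is at (-48.10, 50.70). Since A1 is tangent to LA there, DA ⟂ LA and tangency of A1 to KS means the radius DK is perpendicular to KS, with radius 15.8, so the center D sits 15.8 in from both sides at D = (-32.30, 34.90). Then |ED| = |D − E| = 47.55.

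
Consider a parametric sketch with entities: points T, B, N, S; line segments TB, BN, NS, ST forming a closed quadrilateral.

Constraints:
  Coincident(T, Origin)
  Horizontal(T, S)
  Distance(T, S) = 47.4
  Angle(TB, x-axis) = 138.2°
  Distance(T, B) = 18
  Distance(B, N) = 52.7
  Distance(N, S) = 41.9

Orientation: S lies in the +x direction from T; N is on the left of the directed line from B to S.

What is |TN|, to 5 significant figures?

50.314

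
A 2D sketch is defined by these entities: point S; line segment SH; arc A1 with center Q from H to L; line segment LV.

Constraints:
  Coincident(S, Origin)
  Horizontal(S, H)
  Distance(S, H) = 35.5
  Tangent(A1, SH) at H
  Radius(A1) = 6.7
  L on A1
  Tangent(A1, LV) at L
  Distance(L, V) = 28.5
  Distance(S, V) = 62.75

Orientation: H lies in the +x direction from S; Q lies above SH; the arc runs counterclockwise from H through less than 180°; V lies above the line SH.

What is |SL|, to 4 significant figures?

41.22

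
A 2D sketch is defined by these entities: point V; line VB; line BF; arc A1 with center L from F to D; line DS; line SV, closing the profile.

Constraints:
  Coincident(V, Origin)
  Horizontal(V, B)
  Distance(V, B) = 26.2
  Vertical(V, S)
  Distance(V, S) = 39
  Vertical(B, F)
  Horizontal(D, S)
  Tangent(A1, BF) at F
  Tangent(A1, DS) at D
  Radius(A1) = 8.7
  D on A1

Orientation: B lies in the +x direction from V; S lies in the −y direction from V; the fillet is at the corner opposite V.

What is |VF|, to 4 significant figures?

40.06

V is at the origin; VB is horizontal with |VB| = 26.2 and B on the +x side, so B = (26.20, 0.000). V and S share the same x with |VS| = 39.0 and S on the −y side, so S = (0.000, -39.00). The virtual corner opposite V is at (26.20, -39.00). The tangent condition forces LF to be normal to BF and the tangent condition forces LD to be normal to DS, with radius 8.7, so the center L sits 8.7 in from both sides at L = (17.50, -30.30). That places the tangent points at F = (26.20, -30.30) on BF and D = (17.50, -39.00) on DS. Then |VF| = |F − V| = 40.06.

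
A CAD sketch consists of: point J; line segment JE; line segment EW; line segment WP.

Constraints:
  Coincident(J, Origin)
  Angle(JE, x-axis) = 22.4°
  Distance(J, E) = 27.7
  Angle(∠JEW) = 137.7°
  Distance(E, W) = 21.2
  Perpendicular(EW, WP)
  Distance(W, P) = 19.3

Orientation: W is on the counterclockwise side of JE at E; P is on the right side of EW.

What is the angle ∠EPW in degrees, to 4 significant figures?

47.69°

∠JEW = 137.7°, so EW runs at 22.4° + (180° − 137.7°) = 64.70° from the x-axis; with |EW| = 21.2, W = E + 21.2·(cos 64.70°, sin 64.70°) = (34.67, 29.72). EW ⟂ WP; with |WP| = 19.3 on the right of EW, P = W + 19.3·(0.9041, -0.4274) = (52.12, 21.47). Then cos ∠EPW = PE·PW / (|PE||PW|), giving 47.69°.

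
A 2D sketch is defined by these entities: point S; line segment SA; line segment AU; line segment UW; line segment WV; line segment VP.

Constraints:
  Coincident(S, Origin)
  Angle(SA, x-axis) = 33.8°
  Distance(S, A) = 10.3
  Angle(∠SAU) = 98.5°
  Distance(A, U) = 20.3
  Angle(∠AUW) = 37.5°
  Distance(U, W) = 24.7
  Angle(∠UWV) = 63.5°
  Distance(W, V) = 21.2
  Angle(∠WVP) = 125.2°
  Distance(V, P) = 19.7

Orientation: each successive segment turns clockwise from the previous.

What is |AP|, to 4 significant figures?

22.49

S is at the origin; SA runs at 33.8° with length 10.3, so A = (8.559, 5.730). ∠SAU = 98.5° gives AU at -47.70° from the x-axis; with |AU| = 20.3, U = (22.22, -9.285). ∠AUW = 37.5° gives UW at 169.8° from the x-axis; with |UW| = 24.7, W = (-2.088, -4.911). ∠UWV = 63.5° gives WV at 53.30° from the x-axis; with |WV| = 21.2, V = (10.58, 12.09). ∠WVP = 125.2° gives VP at -1.500° from the x-axis; with |VP| = 19.7, P = (30.27, 11.57). Then |AP| = |P − A| = 22.49.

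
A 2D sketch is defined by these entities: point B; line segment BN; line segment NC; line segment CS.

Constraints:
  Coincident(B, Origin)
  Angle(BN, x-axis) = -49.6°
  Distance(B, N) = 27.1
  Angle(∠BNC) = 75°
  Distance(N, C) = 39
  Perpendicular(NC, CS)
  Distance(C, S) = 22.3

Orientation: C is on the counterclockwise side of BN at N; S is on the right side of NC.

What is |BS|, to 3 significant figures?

58.1

∠BNC = 75.0°, so NC runs at -49.6° + (180° − 75.0°) = 55.4° from the x-axis; with |NC| = 39.0, C = N + 39.0·(cos 55.4°, sin 55.4°) = (39.7, 11.5). The perpendicularity gives CS at right angles to NC; with |CS| = 22.3 on the right of NC, S = C + 22.3·(0.823, -0.568) = (58.1, -1.20). Then |BS| = |S − B| = 58.1.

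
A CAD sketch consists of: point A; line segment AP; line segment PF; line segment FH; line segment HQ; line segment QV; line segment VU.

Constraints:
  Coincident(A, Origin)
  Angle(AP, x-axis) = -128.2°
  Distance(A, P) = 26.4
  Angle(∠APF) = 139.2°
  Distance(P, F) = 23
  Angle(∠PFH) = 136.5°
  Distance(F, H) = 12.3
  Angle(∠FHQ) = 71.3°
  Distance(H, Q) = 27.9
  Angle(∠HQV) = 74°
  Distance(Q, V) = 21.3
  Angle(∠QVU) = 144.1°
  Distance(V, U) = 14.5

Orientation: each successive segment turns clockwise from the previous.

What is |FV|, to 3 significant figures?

20.1

A is at the origin; AP runs at -128.2° with length 26.4, so P = (-16.3, -20.7). ∠APF = 139.2° gives PF at -169° from the x-axis; with |PF| = 23.0, F = (-38.9, -25.1). ∠PFH = 136.5° gives FH at 148° from the x-axis; with |FH| = 12.3, H = (-49.3, -18.5). ∠FHQ = 71.3° gives HQ at 38.8° from the x-axis; with |HQ| = 27.9, Q = (-27.5, -1.04). ∠HQV = 74.0° gives QV at -67.2° from the x-axis; with |QV| = 21.3, V = (-19.3, -20.7). Then |FV| = |V − F| = 20.1.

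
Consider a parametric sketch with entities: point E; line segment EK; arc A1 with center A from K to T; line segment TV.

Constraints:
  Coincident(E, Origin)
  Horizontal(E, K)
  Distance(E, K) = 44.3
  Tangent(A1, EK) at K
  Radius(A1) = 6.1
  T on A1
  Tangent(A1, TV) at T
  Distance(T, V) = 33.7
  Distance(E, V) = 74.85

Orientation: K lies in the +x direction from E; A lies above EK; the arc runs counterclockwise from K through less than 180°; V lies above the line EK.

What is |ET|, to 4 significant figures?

49.40

E is at the origin; E and K share the same y with |EK| = 44.3 and K on the +x side, so K = (44.30, 0.000). Tangency of A1 to EK means the radius AK is perpendicular to EK, so A = K + (0, 6.1) = (44.30, 6.100). Since AT ⟂ TV (tangency), |AV| = √(6.1² + 33.7²) = 34.25 regardless of where T sits on A1. So V lies on both circle(E, 74.85) and circle(A, 34.25); the above-EK intersection is V = (68.37, 30.46). T is the foot of the tangent from V: T = (49.33, 2.654).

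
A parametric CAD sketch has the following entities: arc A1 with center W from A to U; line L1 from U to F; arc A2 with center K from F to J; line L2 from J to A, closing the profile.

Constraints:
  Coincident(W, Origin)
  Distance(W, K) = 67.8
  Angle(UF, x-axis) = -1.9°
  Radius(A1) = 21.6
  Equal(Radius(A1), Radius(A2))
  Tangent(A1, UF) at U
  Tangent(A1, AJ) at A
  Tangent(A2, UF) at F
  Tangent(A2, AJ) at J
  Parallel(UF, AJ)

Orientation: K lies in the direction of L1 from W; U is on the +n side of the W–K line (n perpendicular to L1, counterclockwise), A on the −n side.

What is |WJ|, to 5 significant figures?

71.158

The slot axis is L1's direction at -1.9°, so u = (cos -1.9°, sin -1.9°) = (0.99945, -0.033155) and n = (−sin -1.9°, cos -1.9°) = (0.033155, 0.99945). W is at the origin and K lies 67.8 along u from W, so K = 67.8·u = (67.763, -2.2479). Tangency of A1 to both parallel lines with radius 21.6 puts U and A at W ± 21.6·n: U = (0.71615, 21.588), A = (-0.71615, -21.588). Equal radii place F and J the same way about K: F = K + 21.6·n = (68.479, 19.340), J = K − 21.6·n = (67.047, -23.836). Then |WJ| = |J − W| = 71.158.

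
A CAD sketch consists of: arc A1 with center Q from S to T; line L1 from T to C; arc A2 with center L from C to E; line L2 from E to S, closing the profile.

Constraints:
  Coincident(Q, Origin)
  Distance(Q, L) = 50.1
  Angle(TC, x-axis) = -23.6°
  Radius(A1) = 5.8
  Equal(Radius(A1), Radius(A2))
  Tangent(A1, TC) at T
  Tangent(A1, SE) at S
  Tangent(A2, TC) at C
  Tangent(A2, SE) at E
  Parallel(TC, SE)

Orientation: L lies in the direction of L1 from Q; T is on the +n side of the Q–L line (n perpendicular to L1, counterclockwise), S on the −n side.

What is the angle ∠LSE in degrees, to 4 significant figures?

6.604°

The slot axis is L1's direction at -23.6°, so u = (cos -23.6°, sin -23.6°) = (0.9164, -0.4003) and n = (−sin -23.6°, cos -23.6°) = (0.4003, 0.9164). Q is at the origin and L lies 50.1 along u from Q, so L = 50.1·u = (45.91, -20.06). Tangency of A1 to both parallel lines with radius 5.8 puts T and S at Q ± 5.8·n: T = (2.322, 5.315), S = (-2.322, -5.315). Equal radii place C and E the same way about L: C = L + 5.8·n = (48.23, -14.74), E = L − 5.8·n = (43.59, -25.37). Then cos ∠LSE = SL·SE / (|SL||SE|), giving 6.604°.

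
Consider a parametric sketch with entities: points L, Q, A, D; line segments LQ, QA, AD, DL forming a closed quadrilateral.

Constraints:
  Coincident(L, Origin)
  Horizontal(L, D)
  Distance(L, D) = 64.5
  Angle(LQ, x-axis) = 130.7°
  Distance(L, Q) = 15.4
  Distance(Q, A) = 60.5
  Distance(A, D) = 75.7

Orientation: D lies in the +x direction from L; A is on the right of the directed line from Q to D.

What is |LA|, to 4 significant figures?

47.18

Checks: LQ at 130.7° ✓; |QA| = 60.50 ✓; |AD| = 75.70 ✓.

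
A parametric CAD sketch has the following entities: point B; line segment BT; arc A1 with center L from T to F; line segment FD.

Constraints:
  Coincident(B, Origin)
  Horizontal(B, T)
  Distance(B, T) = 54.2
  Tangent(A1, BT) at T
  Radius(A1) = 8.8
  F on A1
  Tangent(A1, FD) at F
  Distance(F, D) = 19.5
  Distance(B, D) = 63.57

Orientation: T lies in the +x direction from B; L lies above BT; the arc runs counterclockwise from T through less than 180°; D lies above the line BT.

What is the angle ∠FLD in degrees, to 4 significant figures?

65.71°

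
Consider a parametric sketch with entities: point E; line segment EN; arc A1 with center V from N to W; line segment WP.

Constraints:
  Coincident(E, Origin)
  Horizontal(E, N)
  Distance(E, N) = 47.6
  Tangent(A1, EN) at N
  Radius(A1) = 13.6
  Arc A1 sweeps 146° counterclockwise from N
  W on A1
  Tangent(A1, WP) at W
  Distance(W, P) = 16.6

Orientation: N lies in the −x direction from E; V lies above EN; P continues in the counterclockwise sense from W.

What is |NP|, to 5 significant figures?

34.708

E is at the origin; EN is horizontal with |EN| = 47.6 and N on the −x side, so N = (-47.600, 0.0000). Since A1 is tangent to EN there, VN ⟂ EN, so V = N + (0, 13.6) = (-47.600, 13.600). On A1, N sits at bearing -90° from V; a 146° counterclockwise sweep puts W at bearing 56°, so W = V + 13.6·(cos 56°, sin 56°) = (-39.995, 24.875). A1 meets WP tangentially, so VW is at right angles to WP, so WP runs along (−sin 56°, cos 56°); with |WP| = 16.6, P = (-53.757, 34.158). Then |NP| = |P − N| = 34.708.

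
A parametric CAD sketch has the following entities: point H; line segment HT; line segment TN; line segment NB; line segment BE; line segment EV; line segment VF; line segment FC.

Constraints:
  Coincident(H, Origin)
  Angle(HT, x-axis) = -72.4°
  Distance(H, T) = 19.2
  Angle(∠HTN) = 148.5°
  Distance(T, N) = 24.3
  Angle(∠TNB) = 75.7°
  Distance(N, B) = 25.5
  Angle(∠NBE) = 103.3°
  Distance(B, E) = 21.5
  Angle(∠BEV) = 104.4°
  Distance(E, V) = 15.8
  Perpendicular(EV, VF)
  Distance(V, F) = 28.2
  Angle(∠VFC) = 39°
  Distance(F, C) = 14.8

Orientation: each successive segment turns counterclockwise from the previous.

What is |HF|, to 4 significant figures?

37.43

H is at the origin; HT runs at -72.4° with length 19.2, so T = (5.806, -18.30). ∠HTN = 148.5° gives TN at -40.90° from the x-axis; with |TN| = 24.3, N = (24.17, -34.21). ∠TNB = 75.7° gives NB at 63.40° from the x-axis; with |NB| = 25.5, B = (35.59, -11.41). ∠NBE = 103.3° gives BE at 140.1° from the x-axis; with |BE| = 21.5, E = (19.10, 2.381). ∠BEV = 104.4° gives EV at -144.3° from the x-axis; with |EV| = 15.8, V = (6.266, -6.839). EV ⟂ VF, so VF runs at -54.30°; with |VF| = 28.2, F = (22.72, -29.74). Then |HF| = |F − H| = 37.43.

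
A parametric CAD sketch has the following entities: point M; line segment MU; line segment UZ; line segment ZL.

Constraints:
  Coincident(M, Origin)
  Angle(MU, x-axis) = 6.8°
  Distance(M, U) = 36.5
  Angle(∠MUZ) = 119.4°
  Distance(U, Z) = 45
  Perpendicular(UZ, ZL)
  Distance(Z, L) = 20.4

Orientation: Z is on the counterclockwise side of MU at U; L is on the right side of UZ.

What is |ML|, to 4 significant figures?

81.75

M is at the origin; MU runs at 6.8° with length 36.5, so U = 36.5·(cos 6.8°, sin 6.8°) = (36.24, 4.322). ∠MUZ = 119.4°, so UZ runs at 6.8° + (180° − 119.4°) = 67.40° from the x-axis; with |UZ| = 45.0, Z = U + 45.0·(cos 67.40°, sin 67.40°) = (53.54, 45.87). The perpendicularity gives ZL at right angles to UZ; with |ZL| = 20.4 on the right of UZ, L = Z + 20.4·(0.9232, -0.3843) = (72.37, 38.03). Then |ML| = |L − M| = 81.75.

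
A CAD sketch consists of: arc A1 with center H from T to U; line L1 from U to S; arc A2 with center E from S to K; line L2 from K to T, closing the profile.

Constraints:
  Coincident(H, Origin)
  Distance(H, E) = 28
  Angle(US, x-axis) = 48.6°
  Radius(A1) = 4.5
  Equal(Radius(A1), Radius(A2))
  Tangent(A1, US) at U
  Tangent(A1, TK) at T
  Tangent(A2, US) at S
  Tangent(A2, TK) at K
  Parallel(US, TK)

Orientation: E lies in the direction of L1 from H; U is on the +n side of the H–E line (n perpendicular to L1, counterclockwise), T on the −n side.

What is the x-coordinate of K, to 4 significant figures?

21.89

Tangency of A1 to both parallel lines with radius 4.5 puts U and T at H ± 4.5·n: U = (-3.375, 2.976), T = (3.375, -2.976). Equal radii place S and K the same way about E: S = E + 4.5·n = (15.14, 23.98), K = E − 4.5·n = (21.89, 18.03). So K.x = 21.89.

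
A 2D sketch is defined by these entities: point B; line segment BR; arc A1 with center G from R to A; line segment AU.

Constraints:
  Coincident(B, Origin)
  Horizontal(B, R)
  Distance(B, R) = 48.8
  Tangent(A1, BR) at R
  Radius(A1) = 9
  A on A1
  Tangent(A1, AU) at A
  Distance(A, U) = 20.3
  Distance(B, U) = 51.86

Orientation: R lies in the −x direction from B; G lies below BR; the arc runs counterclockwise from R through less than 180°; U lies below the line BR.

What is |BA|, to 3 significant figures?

57.5

Checks: ∠(GR, RB) = 90.00° ✓; |GR| = 9.000 ✓; |GA| = 9.000 ✓; ∠(GA, AU) = 90.00° ✓; |AU| = 20.30 ✓; |BU| = 51.86 ✓.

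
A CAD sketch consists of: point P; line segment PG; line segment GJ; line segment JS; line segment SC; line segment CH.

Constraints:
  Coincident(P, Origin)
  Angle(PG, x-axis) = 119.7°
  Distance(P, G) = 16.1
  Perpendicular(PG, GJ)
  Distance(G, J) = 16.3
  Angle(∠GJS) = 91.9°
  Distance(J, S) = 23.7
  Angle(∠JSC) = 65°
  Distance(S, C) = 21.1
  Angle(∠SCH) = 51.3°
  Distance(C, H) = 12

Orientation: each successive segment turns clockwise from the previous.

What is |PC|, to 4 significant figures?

2.423

P is at the origin; PG runs at 119.7° with length 16.1, so G = (-7.977, 13.98). The perpendicularity gives GJ at right angles to PG, so GJ runs at 29.70°; with |GJ| = 16.3, J = (6.182, 22.06). ∠GJS = 91.9° gives JS at -58.40° from the x-axis; with |JS| = 23.7, S = (18.60, 1.875). ∠JSC = 65.0° gives SC at -173.4° from the x-axis; with |SC| = 21.1, C = (-2.360, -0.5502). Then |PC| = |C − P| = 2.423.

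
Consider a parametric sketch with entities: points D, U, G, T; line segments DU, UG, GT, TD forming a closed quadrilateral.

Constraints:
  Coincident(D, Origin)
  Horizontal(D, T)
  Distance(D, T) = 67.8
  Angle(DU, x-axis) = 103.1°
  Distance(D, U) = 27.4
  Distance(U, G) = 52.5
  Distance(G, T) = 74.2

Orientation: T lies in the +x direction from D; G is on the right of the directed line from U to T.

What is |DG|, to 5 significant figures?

25.696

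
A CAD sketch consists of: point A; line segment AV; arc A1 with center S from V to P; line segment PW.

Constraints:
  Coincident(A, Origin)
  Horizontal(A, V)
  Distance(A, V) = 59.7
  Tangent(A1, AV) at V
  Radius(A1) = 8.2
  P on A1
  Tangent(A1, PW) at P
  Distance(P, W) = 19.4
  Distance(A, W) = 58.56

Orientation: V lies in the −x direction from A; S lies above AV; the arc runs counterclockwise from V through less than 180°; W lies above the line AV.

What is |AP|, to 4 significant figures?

52.16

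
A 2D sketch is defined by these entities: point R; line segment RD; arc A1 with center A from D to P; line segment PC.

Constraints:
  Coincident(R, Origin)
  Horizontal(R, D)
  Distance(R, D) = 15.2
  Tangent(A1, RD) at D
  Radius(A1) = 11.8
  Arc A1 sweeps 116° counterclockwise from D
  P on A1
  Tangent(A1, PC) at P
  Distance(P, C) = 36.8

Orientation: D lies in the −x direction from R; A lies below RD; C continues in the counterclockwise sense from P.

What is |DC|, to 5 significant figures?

50.353

R is at the origin; R and D share the same y with |RD| = 15.2 and D on the −x side, so D = (-15.200, 0.0000). Since A1 is tangent to RD there, AD ⟂ RD, so A = D + (0, -11.8) = (-15.200, -11.800). On A1, D sits at bearing 90° from A; a 116° counterclockwise sweep puts P at bearing 206°, so P = A + 11.8·(cos 206°, sin 206°) = (-25.806, -16.973). A1 meets PC tangentially, so AP is at right angles to PC, so PC runs along (−sin 206°, cos 206°); with |PC| = 36.8, C = (-9.6737, -50.048). Then |DC| = |C − D| = 50.353.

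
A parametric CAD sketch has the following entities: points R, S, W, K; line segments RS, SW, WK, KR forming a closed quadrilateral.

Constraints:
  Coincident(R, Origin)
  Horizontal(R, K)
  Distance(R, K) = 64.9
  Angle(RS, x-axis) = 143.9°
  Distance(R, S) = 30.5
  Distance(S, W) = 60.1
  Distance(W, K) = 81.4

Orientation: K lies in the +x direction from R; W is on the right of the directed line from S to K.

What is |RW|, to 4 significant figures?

39.81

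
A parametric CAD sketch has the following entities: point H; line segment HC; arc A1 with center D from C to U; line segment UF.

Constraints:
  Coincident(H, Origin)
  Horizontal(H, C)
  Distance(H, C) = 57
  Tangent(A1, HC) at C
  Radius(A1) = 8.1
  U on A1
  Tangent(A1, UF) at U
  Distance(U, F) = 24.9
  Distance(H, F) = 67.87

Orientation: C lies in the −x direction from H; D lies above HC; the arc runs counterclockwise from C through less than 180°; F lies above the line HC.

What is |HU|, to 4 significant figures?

50.69

Checks: |DU| = 8.100 ✓; ∠(DU, UF) = 90.00° ✓; |UF| = 24.90 ✓; |HF| = 67.87 ✓.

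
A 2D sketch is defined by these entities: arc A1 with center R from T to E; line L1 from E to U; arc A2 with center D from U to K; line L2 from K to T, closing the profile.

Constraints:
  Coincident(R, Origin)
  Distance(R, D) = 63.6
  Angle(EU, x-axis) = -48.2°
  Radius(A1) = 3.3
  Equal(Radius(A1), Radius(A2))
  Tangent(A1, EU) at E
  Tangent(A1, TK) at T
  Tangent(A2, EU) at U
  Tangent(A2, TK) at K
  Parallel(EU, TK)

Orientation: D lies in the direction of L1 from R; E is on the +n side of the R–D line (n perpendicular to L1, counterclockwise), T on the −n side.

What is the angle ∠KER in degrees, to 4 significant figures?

84.08°

The slot axis is L1's direction at -48.2°, so u = (cos -48.2°, sin -48.2°) = (0.6665, -0.7455) and n = (−sin -48.2°, cos -48.2°) = (0.7455, 0.6665). R is at the origin and D lies 63.6 along u from R, so D = 63.6·u = (42.39, -47.41). Tangency of A1 to both parallel lines with radius 3.3 puts E and T at R ± 3.3·n: E = (2.460, 2.200), T = (-2.460, -2.200). Equal radii place U and K the same way about D: U = D + 3.3·n = (44.85, -45.21), K = D − 3.3·n = (39.93, -49.61). Then cos ∠KER = EK·ER / (|EK||ER|), giving 84.08°.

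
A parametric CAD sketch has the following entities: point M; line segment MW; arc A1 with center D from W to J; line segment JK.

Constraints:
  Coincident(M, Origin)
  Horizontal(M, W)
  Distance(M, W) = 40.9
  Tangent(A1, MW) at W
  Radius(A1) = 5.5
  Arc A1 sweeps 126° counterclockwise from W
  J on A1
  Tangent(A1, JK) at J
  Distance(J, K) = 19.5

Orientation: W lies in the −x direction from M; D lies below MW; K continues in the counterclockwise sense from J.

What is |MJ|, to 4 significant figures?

46.18

M is at the origin; MW is horizontal with |MW| = 40.9 and W on the −x side, so W = (-40.90, 0.000). A1 meets MW tangentially, so DW is at right angles to MW, so D = W + (0, -5.5) = (-40.90, -5.500). On A1, W sits at bearing 90° from D; a 126° counterclockwise sweep puts J at bearing 216°, so J = D + 5.5·(cos 216°, sin 216°) = (-45.35, -8.733). Then |MJ| = |J − M| = 46.18.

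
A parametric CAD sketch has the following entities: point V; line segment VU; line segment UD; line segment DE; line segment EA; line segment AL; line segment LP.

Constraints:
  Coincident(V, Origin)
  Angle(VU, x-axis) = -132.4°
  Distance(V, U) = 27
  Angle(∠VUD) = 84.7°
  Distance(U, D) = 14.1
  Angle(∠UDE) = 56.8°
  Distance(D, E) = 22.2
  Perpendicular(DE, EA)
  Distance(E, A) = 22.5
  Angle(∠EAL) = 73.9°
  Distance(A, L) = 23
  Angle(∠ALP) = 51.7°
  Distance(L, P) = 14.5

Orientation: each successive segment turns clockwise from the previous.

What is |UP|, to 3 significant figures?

5.86

V is at the origin; VU runs at -132.4° with length 27.0, so U = (-18.2, -19.9). ∠VUD = 84.7° gives UD at 132° from the x-axis; with |UD| = 14.1, D = (-27.7, -9.51). ∠UDE = 56.8° gives DE at 9.10° from the x-axis; with |DE| = 22.2, E = (-5.78, -6.00). The perpendicularity gives EA at right angles to DE, so EA runs at -80.9°; with |EA| = 22.5, A = (-2.22, -28.2). ∠EAL = 73.9° gives AL at 173° from the x-axis; with |AL| = 23.0, L = (-25.0, -25.4). ∠ALP = 51.7° gives LP at 44.7° from the x-axis; with |LP| = 14.5, P = (-14.7, -15.2). Then |UP| = |P − U| = 5.86.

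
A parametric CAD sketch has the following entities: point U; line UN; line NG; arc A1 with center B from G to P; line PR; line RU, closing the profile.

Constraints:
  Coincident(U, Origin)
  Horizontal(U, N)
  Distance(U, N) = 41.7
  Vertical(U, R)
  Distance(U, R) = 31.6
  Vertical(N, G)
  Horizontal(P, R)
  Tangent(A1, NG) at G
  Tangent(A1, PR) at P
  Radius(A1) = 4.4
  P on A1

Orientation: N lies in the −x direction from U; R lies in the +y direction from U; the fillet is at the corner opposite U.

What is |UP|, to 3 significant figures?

48.9

U is at the origin; U and N share the same y with |UN| = 41.7 and N on the −x side, so N = (-41.7, 0.00). UR is vertical with |UR| = 31.6 and R on the +y side, so R = (0.00, 31.6). The virtual corner opposite U is at (-41.7, 31.6). The tangent condition forces BG to be normal to NG and since A1 is tangent to PR there, BP ⟂ PR, with radius 4.4, so the center B sits 4.4 in from both sides at B = (-37.3, 27.2). That places the tangent points at G = (-41.7, 27.2) on NG and P = (-37.3, 31.6) on PR. Then |UP| = |P − U| = 48.9.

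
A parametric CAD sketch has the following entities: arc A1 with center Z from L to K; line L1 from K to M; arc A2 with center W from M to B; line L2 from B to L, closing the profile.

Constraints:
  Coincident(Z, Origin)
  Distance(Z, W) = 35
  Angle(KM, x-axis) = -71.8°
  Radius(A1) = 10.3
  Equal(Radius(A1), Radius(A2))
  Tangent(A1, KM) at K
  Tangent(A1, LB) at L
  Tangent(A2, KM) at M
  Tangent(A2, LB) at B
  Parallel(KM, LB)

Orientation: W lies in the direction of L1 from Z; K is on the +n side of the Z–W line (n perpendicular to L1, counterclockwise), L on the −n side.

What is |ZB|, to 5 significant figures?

36.484

The slot axis is L1's direction at -71.8°, so u = (cos -71.8°, sin -71.8°) = (0.31233, -0.94997) and n = (−sin -71.8°, cos -71.8°) = (0.94997, 0.31233). Z is at the origin and W lies 35.0 along u from Z, so W = 35.0·u = (10.932, -33.249). Tangency of A1 to both parallel lines with radius 10.3 puts K and L at Z ± 10.3·n: K = (9.7847, 3.2170), L = (-9.7847, -3.2170). Equal radii place M and B the same way about W: M = W + 10.3·n = (20.716, -30.032), B = W − 10.3·n = (1.1470, -36.466). Then |ZB| = |B − Z| = 36.484.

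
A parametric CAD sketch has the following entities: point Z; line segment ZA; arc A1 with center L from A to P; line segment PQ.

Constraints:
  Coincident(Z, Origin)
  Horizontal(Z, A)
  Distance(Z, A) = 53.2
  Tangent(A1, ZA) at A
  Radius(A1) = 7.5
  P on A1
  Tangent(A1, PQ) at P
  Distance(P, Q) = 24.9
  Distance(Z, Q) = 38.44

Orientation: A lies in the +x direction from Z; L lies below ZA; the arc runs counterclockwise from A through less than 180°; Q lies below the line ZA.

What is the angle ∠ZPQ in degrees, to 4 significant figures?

53.77°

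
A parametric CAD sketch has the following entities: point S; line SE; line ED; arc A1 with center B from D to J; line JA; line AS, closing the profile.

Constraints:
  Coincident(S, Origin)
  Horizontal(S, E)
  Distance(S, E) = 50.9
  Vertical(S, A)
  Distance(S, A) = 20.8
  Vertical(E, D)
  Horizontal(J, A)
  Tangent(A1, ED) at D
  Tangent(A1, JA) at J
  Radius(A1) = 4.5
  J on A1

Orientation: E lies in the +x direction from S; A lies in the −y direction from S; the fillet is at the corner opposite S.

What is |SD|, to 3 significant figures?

53.4

S is at the origin; S and E share the same y with |SE| = 50.9 and E on the +x side, so E = (50.9, 0.00). SA is vertical with |SA| = 20.8 and A on the −y side, so A = (0.00, -20.8). The virtual corner opposite S is at (50.9, -20.8). Tangency of A1 to ED means the radius BD is perpendicular to ED and A1 meets JA tangentially, so BJ is at right angles to JA, with radius 4.5, so the center B sits 4.5 in from both sides at B = (46.4, -16.3). That places the tangent points at D = (50.9, -16.3) on ED and J = (46.4, -20.8) on JA. Then |SD| = |D − S| = 53.4.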